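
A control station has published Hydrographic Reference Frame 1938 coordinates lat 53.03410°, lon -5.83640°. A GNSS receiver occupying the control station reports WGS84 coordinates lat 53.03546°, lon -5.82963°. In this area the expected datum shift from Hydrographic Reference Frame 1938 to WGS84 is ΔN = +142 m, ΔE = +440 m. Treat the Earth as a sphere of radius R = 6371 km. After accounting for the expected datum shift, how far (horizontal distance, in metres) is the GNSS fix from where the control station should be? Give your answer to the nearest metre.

Observed coordinate differences: Δφ = +0.00136°, Δλ = +0.00677°.
Converting to metres (1° lat = 111195 m, cos φ = 0.601340): observed ΔN = 151.2 m, observed ΔE = 452.7 m.
Subtracting the expected shift leaves a residual of 151.2 − (142) = 9.2 m north and 452.7 − (440) = 12.7 m east.
Residual distance = √(9.2² + 12.7²) = 15.7 m.

16 m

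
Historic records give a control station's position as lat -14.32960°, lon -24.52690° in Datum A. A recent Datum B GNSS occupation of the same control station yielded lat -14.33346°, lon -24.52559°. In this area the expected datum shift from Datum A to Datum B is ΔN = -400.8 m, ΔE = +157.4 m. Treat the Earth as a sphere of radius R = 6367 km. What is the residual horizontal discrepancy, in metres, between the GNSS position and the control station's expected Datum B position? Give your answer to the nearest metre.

Observed coordinate differences: Δφ = -0.00386°, Δλ = +0.00131°.
Converting to metres (1° lat = 111125 m, cos φ = 0.968888): observed ΔN = -428.9 m, observed ΔE = 141.0 m.
Subtracting the expected shift leaves a residual of -428.9 − (-400.8) = -28.1 m north and 141.0 − (157.4) = -16.4 m east.
Residual distance = √((-28.1)² + (-16.4)²) = 32.6 m.

33 m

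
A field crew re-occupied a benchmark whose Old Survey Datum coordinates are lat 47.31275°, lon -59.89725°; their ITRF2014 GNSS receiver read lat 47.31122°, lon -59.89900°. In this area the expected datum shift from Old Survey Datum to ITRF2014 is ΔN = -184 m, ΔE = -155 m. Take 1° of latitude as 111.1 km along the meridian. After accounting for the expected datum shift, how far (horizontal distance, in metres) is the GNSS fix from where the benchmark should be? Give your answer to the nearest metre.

27 m

Observed coordinate differences: Δφ = -0.00153°, Δλ = -0.00175°.
Converting to metres (1° lat = 111100 m, cos φ = 0.677996): observed ΔN = -170.0 m, observed ΔE = -131.8 m.
Subtracting the expected shift leaves a residual of -170.0 − (-184) = 14.0 m north and -131.8 − (-155) = 23.2 m east.
Residual distance = √(14.0² + 23.2²) = 27.1 m.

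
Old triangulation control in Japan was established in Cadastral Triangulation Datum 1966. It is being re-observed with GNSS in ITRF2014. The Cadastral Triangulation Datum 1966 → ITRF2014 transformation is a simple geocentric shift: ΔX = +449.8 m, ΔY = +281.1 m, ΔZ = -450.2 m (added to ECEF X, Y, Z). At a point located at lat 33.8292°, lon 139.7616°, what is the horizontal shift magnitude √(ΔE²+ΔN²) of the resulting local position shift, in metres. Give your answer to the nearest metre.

579 m

At φ = 33.8292°, λ = 139.7616°: sin φ = 0.556719, cos φ = 0.830701, sin λ = 0.645969, cos λ = -0.763363.
ΔE = −sin λ·ΔX + cos λ·ΔY = −(0.645969)·(449.8) + (-0.763363)·(281.1) = -505.14 m.
ΔN = −sin φ cos λ·ΔX − sin φ sin λ·ΔY + cos φ·ΔZ = −(0.556719)(-0.763363)(449.8) − (0.556719)(0.645969)(281.1) + (0.830701)(-450.2) = -283.92 m.
Horizontal magnitude = √(ΔE² + ΔN²) = √((-505.14)² + (-283.92)²) = 579.46 m.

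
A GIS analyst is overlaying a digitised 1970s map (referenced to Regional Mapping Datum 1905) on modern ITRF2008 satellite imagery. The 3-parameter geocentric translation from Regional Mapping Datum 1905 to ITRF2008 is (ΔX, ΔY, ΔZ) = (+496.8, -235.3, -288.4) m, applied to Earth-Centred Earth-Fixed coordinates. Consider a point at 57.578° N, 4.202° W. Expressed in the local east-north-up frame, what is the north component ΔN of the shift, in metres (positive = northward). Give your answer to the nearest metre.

At φ = 57.578°, λ = -4.202°: sin φ = 0.844122, cos φ = 0.536151, sin λ = -0.073273, cos λ = 0.997312.
ΔN = −sin φ cos λ·ΔX − sin φ sin λ·ΔY + cos φ·ΔZ = −(0.844122)(0.997312)(496.8) − (0.844122)(-0.073273)(-235.3) + (0.536151)(-288.4) = -587.41 m.

ΔN = -587 m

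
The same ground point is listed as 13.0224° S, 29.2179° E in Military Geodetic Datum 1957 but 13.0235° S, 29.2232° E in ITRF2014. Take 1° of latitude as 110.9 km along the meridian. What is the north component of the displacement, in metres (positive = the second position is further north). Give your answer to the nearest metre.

ΔN = -122 m

Δφ = -13.0235° − -13.0224° = -0.0011°; Δλ = 29.2232° − 29.2179° = +0.0053°.
ΔN = Δφ × 110900 = -122.0 m; ΔE = Δλ × 110900 × cos(-13.0224°) = +0.0053 × 110900 × 0.974282 = 572.7 m.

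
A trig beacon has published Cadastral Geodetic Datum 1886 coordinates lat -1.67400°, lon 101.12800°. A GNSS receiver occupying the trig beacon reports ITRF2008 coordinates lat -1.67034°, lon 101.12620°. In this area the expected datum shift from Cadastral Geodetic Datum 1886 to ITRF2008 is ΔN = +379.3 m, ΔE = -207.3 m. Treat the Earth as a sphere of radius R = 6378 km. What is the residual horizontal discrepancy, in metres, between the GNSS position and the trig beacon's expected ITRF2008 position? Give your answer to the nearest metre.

29 m

Observed coordinate differences: Δφ = +0.00366°, Δλ = -0.00180°.
Converting to metres (1° lat = 111317 m, cos φ = 0.999573): observed ΔN = 407.4 m, observed ΔE = -200.3 m.
Subtracting the expected shift leaves a residual of 407.4 − (379.3) = 28.1 m north and -200.3 − (-207.3) = 7.0 m east.
Residual distance = √(28.1² + 7.0²) = 29.0 m.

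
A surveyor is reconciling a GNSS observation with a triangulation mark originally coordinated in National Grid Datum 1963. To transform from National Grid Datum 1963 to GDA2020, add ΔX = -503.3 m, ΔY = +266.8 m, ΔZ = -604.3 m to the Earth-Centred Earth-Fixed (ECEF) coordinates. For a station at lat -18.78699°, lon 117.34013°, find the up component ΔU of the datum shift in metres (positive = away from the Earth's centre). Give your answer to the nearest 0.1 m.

ΔU = 637.8 m

At φ = -18.78699°, λ = 117.34013°: sin φ = -0.322051, cos φ = 0.946722, sin λ = 0.888296, cos λ = -0.459272.
ΔU = cos φ cos λ·ΔX + cos φ sin λ·ΔY + sin φ·ΔZ = (0.946722)(-0.459272)(-503.3) + (0.946722)(0.888296)(266.8) + (-0.322051)(-604.3) = 637.82 m.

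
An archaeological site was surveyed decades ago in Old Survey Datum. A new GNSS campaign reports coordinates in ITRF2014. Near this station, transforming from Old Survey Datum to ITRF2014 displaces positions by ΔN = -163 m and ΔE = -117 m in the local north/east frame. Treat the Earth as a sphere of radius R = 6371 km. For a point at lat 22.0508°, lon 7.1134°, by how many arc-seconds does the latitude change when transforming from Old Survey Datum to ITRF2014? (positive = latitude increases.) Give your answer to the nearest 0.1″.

On a sphere of radius R, 1 rad of latitude = R, so Δφ = ΔN / R = -163.0 / 6371000 = -2.5585e-05 rad = -5.277″.

Δφ = -5.3″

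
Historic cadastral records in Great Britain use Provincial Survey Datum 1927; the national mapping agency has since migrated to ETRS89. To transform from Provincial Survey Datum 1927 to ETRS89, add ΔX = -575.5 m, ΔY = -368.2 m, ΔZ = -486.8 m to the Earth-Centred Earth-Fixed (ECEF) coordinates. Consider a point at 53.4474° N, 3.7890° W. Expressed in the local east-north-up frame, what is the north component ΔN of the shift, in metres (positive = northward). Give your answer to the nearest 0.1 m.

ΔN = 151.8 m

The local north axis is (−sin φ cos λ, −sin φ sin λ, cos φ), giving ΔN = 461.295 − 19.546 − 289.919 = 151.83 m.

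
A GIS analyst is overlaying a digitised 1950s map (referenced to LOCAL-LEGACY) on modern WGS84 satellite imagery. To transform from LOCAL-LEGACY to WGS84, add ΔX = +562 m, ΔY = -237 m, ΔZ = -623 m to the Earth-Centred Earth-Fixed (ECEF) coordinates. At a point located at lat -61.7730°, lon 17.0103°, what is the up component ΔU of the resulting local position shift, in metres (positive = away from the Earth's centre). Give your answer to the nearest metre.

The local up (radial) axis is (cos φ cos λ, cos φ sin λ, sin φ), giving ΔU = 254.178 − 32.792 + 548.913 = 770.30 m.

ΔU = 770 m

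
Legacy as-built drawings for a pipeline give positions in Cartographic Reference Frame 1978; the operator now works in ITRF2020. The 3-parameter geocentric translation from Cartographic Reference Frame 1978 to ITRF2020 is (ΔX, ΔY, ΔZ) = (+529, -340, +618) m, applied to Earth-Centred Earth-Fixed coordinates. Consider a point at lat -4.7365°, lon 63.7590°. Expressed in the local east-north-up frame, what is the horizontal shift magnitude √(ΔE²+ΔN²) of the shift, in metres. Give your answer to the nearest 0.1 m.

873.2 m

At φ = -4.7365°, λ = 63.7590°: sin φ = -0.082573, cos φ = 0.996585, sin λ = 0.896942, cos λ = 0.442148.
ΔE = −sin λ·ΔX + cos λ·ΔY = −(0.896942)·(529) + (0.442148)·(-340) = -624.81 m.
ΔN = −sin φ cos λ·ΔX − sin φ sin λ·ΔY + cos φ·ΔZ = −(-0.082573)(0.442148)(529) − (-0.082573)(0.896942)(-340) + (0.996585)(618) = 610.02 m.
Horizontal magnitude = √(ΔE² + ΔN²) = √((-624.81)² + 610.02²) = 873.22 m.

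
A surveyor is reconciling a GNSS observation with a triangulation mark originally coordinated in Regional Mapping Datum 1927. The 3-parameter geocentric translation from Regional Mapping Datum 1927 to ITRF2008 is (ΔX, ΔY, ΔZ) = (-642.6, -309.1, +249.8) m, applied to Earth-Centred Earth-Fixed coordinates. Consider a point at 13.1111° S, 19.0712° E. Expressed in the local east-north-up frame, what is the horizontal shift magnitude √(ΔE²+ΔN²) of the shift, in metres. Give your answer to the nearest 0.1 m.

116.5 m

At φ = -13.1111°, λ = 19.0712°: sin φ = -0.226840, cos φ = 0.973932, sin λ = 0.326743, cos λ = 0.945113.
ΔE = −sin λ·ΔX + cos λ·ΔY = −(0.326743)·(-642.6) + (0.945113)·(-309.1) = -82.17 m.
ΔN = −sin φ cos λ·ΔX − sin φ sin λ·ΔY + cos φ·ΔZ = −(-0.226840)(0.945113)(-642.6) − (-0.226840)(0.326743)(-309.1) + (0.973932)(249.8) = 82.61 m.
Horizontal magnitude = √(ΔE² + ΔN²) = √((-82.17)² + 82.61²) = 116.52 m.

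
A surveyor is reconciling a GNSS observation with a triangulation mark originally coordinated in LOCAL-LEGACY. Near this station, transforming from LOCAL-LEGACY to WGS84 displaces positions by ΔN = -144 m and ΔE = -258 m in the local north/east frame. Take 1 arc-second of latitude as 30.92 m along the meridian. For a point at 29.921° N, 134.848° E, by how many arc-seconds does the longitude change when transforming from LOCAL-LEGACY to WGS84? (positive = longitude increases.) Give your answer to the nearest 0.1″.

At latitude 29.921°, cos φ = 0.866714.
1″ of longitude at this latitude = 30.92 × cos φ = 26.7988 m, so Δλ = -258.0 / 26.7988 = -9.627″.

Δλ = -9.6″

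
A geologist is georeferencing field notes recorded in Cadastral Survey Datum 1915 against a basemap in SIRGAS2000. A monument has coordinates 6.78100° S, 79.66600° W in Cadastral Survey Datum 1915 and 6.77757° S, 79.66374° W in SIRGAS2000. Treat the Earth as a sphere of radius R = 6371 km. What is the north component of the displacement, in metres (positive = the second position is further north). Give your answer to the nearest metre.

ΔN = 381 m

Δφ = -6.77757° − -6.78100° = +0.00343°; Δλ = -79.66374° − -79.66600° = +0.00226°.
1° along a meridian = πR/180 = 111195 m.
ΔN = Δφ × 111195 = 381.4 m; ΔE = Δλ × 111195 × cos(-6.78100°) = +0.00226 × 111195 × 0.993005 = 249.5 m.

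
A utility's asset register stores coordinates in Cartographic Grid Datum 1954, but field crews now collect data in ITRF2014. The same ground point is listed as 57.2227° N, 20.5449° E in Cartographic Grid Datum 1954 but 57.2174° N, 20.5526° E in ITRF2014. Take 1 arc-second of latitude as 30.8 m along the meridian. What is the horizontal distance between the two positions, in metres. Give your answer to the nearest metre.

748 m

Δφ = 57.2174° − 57.2227° = -0.0053°; Δλ = 20.5526° − 20.5449° = +0.0077°.
1° of latitude = 3600 × 30.80 = 110880 m.
ΔN = Δφ × 110880 = -587.7 m; ΔE = Δλ × 110880 × cos(57.2227°) = +0.0077 × 110880 × 0.541375 = 462.2 m.
Distance = √(ΔE² + ΔN²) = √(462.2² + (-587.7)²) = 747.7 m.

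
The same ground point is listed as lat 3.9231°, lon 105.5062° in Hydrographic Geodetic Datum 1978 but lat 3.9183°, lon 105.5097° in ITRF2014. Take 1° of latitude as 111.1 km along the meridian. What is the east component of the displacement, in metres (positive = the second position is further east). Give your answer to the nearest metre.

Δφ = 3.9183° − 3.9231° = -0.0048°; Δλ = 105.5097° − 105.5062° = +0.0035°.
ΔN = Δφ × 111100 = -533.3 m; ΔE = Δλ × 111100 × cos(3.9231°) = +0.0035 × 111100 × 0.997657 = 387.9 m.

ΔE = 388 m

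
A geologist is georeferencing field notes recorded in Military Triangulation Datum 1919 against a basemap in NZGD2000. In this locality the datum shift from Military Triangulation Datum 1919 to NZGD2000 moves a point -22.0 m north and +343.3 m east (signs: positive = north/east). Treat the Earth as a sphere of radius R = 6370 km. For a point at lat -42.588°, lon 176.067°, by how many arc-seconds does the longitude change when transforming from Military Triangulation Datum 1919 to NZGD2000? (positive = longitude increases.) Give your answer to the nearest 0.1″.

Δλ = 15.1″

At latitude -42.588°, cos φ = 0.736239.
One radian of longitude at latitude φ spans R cos φ, so Δλ = ΔE / (R cos φ) = 343.3 / (6370000 × 0.736239) = 7.3201e-05 rad = 15.099″.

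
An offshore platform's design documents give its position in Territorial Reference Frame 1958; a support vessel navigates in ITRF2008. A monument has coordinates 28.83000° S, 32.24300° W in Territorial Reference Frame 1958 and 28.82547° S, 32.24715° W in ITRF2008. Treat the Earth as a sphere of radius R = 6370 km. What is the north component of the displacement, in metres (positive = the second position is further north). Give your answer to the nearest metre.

ΔN = 504 m

Δφ = -28.82547° − -28.83000° = +0.00453°; Δλ = -32.24715° − -32.24300° = -0.00415°.
1° along a meridian = πR/180 = 111177 m.
ΔN = Δφ × 111177 = 503.6 m; ΔE = Δλ × 111177 × cos(-28.83000°) = -0.00415 × 111177 × 0.876054 = -404.2 m.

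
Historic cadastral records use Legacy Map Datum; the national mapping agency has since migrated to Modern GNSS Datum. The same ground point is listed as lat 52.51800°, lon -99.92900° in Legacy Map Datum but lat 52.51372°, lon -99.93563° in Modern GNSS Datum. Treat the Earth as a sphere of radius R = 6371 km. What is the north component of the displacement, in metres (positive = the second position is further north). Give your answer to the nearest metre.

ΔN = -476 m

Δφ = 52.51372° − 52.51800° = -0.00428°; Δλ = -99.93563° − -99.92900° = -0.00663°.
1° along a meridian = πR/180 = 111195 m.
ΔN = Δφ × 111195 = -475.9 m; ΔE = Δλ × 111195 × cos(52.51800°) = -0.00663 × 111195 × 0.608512 = -448.6 m.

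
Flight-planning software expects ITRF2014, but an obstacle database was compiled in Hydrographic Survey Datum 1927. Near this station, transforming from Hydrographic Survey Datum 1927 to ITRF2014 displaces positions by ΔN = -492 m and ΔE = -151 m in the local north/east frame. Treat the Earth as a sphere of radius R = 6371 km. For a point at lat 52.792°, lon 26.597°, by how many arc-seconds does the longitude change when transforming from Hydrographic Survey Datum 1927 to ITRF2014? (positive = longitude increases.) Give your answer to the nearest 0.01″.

At latitude 52.792°, cos φ = 0.604710.
One radian of longitude at latitude φ spans R cos φ, so Δλ = ΔE / (R cos φ) = -151.0 / (6371000 × 0.604710) = -3.9194e-05 rad = -8.084″.

Δλ = -8.08″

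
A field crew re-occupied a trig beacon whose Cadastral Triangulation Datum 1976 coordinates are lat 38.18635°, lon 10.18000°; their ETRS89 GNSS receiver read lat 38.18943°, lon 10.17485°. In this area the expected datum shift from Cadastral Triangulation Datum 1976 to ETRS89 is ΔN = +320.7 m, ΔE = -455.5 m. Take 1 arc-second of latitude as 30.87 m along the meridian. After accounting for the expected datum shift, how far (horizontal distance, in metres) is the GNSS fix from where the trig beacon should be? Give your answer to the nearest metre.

22 m

Observed coordinate differences: Δφ = +0.00308°, Δλ = -0.00515°.
Converting to metres (1° lat = 111132 m, cos φ = 0.786004): observed ΔN = 342.3 m, observed ΔE = -449.9 m.
Subtracting the expected shift leaves a residual of 342.3 − (320.7) = 21.6 m north and -449.9 − (-455.5) = 5.6 m east.
Residual distance = √(21.6² + 5.6²) = 22.3 m.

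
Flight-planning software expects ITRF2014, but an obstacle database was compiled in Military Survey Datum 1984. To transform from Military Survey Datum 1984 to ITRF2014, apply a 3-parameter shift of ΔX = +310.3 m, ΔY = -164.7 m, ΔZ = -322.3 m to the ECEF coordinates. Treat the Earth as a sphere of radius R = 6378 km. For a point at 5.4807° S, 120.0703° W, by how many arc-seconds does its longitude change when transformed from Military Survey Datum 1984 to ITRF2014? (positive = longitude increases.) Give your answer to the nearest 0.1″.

sin φ = -0.095510, cos φ = 0.995428, sin λ = -0.865411, cos λ = -0.501062.
East component: ΔE = −sin λ·ΔX + cos λ·ΔY = −(-0.865411)(310.3) + (-0.501062)(-164.7) = 351.06 m.
1° of latitude spans πR/180 = 111317 m; at latitude φ, 1° of longitude spans that × cos φ = 110808.2 m, so Δλ = 351.06 / 110808.2 × 3600 = 11.406″.

Δλ = 11.4″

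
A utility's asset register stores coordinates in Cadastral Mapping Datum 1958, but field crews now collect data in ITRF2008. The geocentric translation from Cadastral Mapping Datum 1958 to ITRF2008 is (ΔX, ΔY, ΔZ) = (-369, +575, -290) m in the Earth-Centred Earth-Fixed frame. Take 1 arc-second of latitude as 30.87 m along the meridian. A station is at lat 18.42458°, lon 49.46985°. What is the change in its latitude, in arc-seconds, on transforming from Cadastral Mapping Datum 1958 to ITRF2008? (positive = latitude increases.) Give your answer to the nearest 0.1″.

Δφ = -10.9″

sin φ = 0.316056, cos φ = 0.948741, sin λ = 0.760064, cos λ = 0.649848.
North component: ΔN = −sin φ cos λ·ΔX − sin φ sin λ·ΔY + cos φ·ΔZ = −(0.316056)(0.649848)(-369) − (0.316056)(0.760064)(575) + (0.948741)(-290) = -337.47 m.
1° of latitude spans 3600 × 30.87 = 111132 m, so Δφ = -337.47 / 111132 × 3600 = -10.932″.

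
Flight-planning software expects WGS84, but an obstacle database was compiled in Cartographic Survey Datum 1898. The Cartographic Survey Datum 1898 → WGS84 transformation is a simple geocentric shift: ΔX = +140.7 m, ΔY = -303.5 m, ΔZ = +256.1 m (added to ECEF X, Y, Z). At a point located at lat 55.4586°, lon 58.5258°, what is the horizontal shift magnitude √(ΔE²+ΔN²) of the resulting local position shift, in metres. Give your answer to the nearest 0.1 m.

At φ = 55.4586°, λ = 58.5258°: sin φ = 0.823717, cos φ = 0.567002, sin λ = 0.852875, cos λ = 0.522115.
ΔE = −sin λ·ΔX + cos λ·ΔY = −(0.852875)·(140.7) + (0.522115)·(-303.5) = -278.46 m.
ΔN = −sin φ cos λ·ΔX − sin φ sin λ·ΔY + cos φ·ΔZ = −(0.823717)(0.522115)(140.7) − (0.823717)(0.852875)(-303.5) + (0.567002)(256.1) = 297.91 m.
Horizontal magnitude = √(ΔE² + ΔN²) = √((-278.46)² + 297.91²) = 407.79 m.

407.8 m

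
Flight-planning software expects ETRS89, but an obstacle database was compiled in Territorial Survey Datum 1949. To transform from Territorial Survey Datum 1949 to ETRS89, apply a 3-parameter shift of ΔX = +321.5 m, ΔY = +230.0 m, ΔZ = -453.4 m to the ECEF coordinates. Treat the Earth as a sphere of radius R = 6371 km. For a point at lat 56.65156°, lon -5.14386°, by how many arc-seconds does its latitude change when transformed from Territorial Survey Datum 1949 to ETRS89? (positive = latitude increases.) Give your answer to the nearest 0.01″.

sin φ = 0.835343, cos φ = 0.549729, sin λ = -0.089657, cos λ = 0.995973.
North component: ΔN = −sin φ cos λ·ΔX − sin φ sin λ·ΔY + cos φ·ΔZ = −(0.835343)(0.995973)(321.5) − (0.835343)(-0.089657)(230.0) + (0.549729)(-453.4) = -499.50 m.
1° of latitude spans πR/180 = 111195 m, so Δφ = -499.50 / 111195 × 3600 = -16.172″.

Δφ = -16.17″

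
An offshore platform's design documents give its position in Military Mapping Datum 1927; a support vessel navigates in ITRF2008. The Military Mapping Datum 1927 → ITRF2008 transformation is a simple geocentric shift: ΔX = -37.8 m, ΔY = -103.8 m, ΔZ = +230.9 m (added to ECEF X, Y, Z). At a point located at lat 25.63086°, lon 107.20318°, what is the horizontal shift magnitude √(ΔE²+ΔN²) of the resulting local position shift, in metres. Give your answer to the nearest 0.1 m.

The local east axis at (φ, λ) is (−sin λ, cos λ, 0), so ΔE = −sin(107.20318°)·(-37.8) + cos(107.20318°)·(-103.8) = 66.81 m.
The local north axis is (−sin φ cos λ, −sin φ sin λ, cos φ), giving ΔN = -4.836 + 42.892 + 208.179 = 246.24 m.
Horizontal magnitude = √(ΔE² + ΔN²) = √(66.81² + 246.24²) = 255.14 m.

255.1 m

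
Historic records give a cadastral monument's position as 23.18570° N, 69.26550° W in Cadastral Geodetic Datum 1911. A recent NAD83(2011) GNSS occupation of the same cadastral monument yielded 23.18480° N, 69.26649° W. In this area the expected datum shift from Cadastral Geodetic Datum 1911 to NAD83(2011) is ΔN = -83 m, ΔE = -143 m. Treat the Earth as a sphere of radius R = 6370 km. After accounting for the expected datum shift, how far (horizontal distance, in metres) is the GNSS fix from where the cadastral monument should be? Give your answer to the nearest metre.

Observed coordinate differences: Δφ = -0.00090°, Δλ = -0.00099°.
Converting to metres (1° lat = 111177 m, cos φ = 0.919234): observed ΔN = -100.1 m, observed ΔE = -101.2 m.
Subtracting the expected shift leaves a residual of -100.1 − (-83) = -17.1 m north and -101.2 − (-143) = 41.8 m east.
Residual distance = √((-17.1)² + 41.8²) = 45.2 m.

45 m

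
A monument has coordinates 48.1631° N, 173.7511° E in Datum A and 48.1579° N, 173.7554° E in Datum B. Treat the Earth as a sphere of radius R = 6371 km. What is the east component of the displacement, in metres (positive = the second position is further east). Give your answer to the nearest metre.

ΔE = 319 m

Δφ = 48.1579° − 48.1631° = -0.0052°; Δλ = 173.7554° − 173.7511° = +0.0043°.
1° along a meridian = πR/180 = 111195 m.
ΔN = Δφ × 111195 = -578.2 m; ΔE = Δλ × 111195 × cos(48.1631°) = +0.0043 × 111195 × 0.667012 = 318.9 m.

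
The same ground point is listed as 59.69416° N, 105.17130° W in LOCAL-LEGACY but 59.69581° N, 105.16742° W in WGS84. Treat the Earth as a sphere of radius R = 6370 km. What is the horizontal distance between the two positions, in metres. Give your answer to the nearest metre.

Δφ = 59.69581° − 59.69416° = +0.00165°; Δλ = -105.16742° − -105.17130° = +0.00388°.
1° along a meridian = πR/180 = 111177 m.
ΔN = Δφ × 111177 = 183.4 m; ΔE = Δλ × 111177 × cos(59.69416°) = +0.00388 × 111177 × 0.504616 = 217.7 m.
Distance = √(ΔE² + ΔN²) = √(217.7² + 183.4²) = 284.7 m.

285 m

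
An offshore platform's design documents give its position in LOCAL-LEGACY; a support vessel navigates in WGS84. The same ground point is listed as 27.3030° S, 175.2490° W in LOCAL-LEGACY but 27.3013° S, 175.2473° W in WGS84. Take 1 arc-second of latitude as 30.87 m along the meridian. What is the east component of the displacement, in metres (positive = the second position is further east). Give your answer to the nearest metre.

ΔE = 168 m

Δφ = -27.3013° − -27.3030° = +0.0017°; Δλ = -175.2473° − -175.2490° = +0.0017°.
1° of latitude = 3600 × 30.87 = 111132 m.
ΔN = Δφ × 111132 = 188.9 m; ΔE = Δλ × 111132 × cos(-27.3030°) = +0.0017 × 111132 × 0.888593 = 167.9 m.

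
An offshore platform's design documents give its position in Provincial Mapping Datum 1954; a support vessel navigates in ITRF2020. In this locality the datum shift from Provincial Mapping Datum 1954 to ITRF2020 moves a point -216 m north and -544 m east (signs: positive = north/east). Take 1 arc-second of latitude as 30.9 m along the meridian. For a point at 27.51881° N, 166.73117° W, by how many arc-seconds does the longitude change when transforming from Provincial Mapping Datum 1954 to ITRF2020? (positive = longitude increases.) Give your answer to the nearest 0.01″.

Δλ = -19.85″

At latitude 27.51881°, cos φ = 0.886859.
1″ of longitude at this latitude = 30.90 × cos φ = 27.4039 m, so Δλ = -544.0 / 27.4039 = -19.851″.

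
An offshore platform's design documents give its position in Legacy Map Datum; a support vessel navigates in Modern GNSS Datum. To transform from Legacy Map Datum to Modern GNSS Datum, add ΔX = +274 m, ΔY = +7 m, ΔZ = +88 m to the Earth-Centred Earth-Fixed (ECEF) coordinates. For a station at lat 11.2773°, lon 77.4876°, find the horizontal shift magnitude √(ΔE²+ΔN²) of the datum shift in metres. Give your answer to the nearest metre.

At φ = 11.2773°, λ = 77.4876°: sin φ = 0.195558, cos φ = 0.980692, sin λ = 0.976249, cos λ = 0.216651.
ΔE = −sin λ·ΔX + cos λ·ΔY = −(0.976249)·(274) + (0.216651)·(7) = -265.98 m.
ΔN = −sin φ cos λ·ΔX − sin φ sin λ·ΔY + cos φ·ΔZ = −(0.195558)(0.216651)(274) − (0.195558)(0.976249)(7) + (0.980692)(88) = 73.36 m.
Horizontal magnitude = √(ΔE² + ΔN²) = √((-265.98)² + 73.36²) = 275.91 m.

276 m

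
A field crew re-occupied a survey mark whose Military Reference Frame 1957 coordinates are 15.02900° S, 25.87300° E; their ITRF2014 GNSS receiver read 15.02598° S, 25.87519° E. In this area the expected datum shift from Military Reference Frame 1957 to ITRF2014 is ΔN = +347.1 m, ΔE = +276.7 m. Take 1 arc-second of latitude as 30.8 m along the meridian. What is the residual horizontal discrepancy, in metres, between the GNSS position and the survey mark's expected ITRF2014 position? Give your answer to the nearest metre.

44 m

Observed coordinate differences: Δφ = +0.00302°, Δλ = +0.00219°.
Converting to metres (1° lat = 110880 m, cos φ = 0.965795): observed ΔN = 334.9 m, observed ΔE = 234.5 m.
Subtracting the expected shift leaves a residual of 334.9 − (347.1) = -12.2 m north and 234.5 − (276.7) = -42.2 m east.
Residual distance = √((-12.2)² + (-42.2)²) = 43.9 m.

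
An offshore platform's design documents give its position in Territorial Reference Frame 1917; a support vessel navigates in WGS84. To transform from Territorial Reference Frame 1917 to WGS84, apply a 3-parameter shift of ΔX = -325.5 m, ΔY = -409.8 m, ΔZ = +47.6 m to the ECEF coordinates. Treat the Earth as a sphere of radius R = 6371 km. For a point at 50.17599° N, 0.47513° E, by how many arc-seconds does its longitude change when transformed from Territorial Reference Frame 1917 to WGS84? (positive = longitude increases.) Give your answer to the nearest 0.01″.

Δλ = -20.58″

sin φ = 0.768015, cos φ = 0.640432, sin λ = 0.008292, cos λ = 0.999966.
East component: ΔE = −sin λ·ΔX + cos λ·ΔY = −(0.008292)(-325.5) + (0.999966)(-409.8) = -407.09 m.
1° of latitude spans πR/180 = 111195 m; at latitude φ, 1° of longitude spans that × cos φ = 71212.7 m, so Δλ = -407.09 / 71212.7 × 3600 = -20.579″.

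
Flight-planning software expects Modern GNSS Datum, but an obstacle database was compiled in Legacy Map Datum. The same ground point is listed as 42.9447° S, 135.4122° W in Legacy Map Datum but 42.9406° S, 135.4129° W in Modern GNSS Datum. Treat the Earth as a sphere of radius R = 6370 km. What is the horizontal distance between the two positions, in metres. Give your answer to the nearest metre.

459 m

Δφ = -42.9406° − -42.9447° = +0.0041°; Δλ = -135.4129° − -135.4122° = -0.0007°.
1° along a meridian = πR/180 = 111177 m.
ΔN = Δφ × 111177 = 455.8 m; ΔE = Δλ × 111177 × cos(-42.9447°) = -0.0007 × 111177 × 0.732012 = -57.0 m.
Distance = √(ΔE² + ΔN²) = √((-57.0)² + 455.8²) = 459.4 m.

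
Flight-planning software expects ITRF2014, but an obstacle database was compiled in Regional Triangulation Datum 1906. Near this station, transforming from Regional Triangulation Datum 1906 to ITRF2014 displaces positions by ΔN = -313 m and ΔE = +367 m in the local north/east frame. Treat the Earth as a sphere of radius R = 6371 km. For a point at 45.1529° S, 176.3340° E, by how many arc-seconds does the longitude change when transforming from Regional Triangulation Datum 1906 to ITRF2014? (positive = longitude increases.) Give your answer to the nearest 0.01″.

At latitude -45.1529°, cos φ = 0.705217.
One radian of longitude at latitude φ spans R cos φ, so Δλ = ΔE / (R cos φ) = 367.0 / (6371000 × 0.705217) = 8.1684e-05 rad = 16.848″.

Δλ = 16.85″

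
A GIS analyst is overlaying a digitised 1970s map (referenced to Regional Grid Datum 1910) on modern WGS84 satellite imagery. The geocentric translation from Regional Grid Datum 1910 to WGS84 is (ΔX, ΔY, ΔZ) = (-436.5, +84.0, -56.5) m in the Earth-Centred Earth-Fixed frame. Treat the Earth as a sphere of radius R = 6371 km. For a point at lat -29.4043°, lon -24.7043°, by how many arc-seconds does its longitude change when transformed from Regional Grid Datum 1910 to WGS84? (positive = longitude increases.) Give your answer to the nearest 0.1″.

Δλ = -3.9″

sin φ = -0.490969, cos φ = 0.871177, sin λ = -0.417935, cos λ = 0.908477.
East component: ΔE = −sin λ·ΔX + cos λ·ΔY = −(-0.417935)(-436.5) + (0.908477)(84.0) = -106.12 m.
1° of latitude spans πR/180 = 111195 m; at latitude φ, 1° of longitude spans that × cos φ = 96870.5 m, so Δλ = -106.12 / 96870.5 × 3600 = -3.944″.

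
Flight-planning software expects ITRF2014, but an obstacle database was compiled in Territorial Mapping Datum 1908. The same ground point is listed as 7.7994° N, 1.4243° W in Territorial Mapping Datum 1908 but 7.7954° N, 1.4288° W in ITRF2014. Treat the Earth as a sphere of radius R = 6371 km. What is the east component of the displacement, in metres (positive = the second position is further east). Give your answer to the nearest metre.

ΔE = -496 m

Δφ = 7.7954° − 7.7994° = -0.0040°; Δλ = -1.4288° − -1.4243° = -0.0045°.
1° along a meridian = πR/180 = 111195 m.
ΔN = Δφ × 111195 = -444.8 m; ΔE = Δλ × 111195 × cos(7.7994°) = -0.0045 × 111195 × 0.990749 = -495.7 m.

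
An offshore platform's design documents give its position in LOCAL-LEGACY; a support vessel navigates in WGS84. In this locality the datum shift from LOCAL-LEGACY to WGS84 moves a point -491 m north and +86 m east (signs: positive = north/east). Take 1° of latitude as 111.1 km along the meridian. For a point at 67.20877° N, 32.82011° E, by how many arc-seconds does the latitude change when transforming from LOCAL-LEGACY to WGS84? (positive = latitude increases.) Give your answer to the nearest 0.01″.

Δφ = -15.91″

1° of latitude = 111.1 km, so Δφ = -491.0 / 111100 = -0.0044194° = -15.910″.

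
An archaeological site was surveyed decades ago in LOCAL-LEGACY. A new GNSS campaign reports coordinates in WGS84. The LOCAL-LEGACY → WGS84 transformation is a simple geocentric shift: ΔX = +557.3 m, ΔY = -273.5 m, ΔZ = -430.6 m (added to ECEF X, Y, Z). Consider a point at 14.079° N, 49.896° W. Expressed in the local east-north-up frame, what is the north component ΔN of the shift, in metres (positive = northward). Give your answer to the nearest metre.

At φ = 14.079°, λ = -49.896°: sin φ = 0.243260, cos φ = 0.969961, sin λ = -0.764876, cos λ = 0.644177.
ΔN = −sin φ cos λ·ΔX − sin φ sin λ·ΔY + cos φ·ΔZ = −(0.243260)(0.644177)(557.3) − (0.243260)(-0.764876)(-273.5) + (0.969961)(-430.6) = -555.88 m.

ΔN = -556 m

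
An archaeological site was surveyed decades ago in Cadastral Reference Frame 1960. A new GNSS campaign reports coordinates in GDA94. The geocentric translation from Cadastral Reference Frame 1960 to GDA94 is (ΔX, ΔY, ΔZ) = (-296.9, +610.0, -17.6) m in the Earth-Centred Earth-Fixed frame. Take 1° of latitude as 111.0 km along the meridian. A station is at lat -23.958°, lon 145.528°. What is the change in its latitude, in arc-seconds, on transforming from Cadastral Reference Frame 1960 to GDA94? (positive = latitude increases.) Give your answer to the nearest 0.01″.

sin φ = -0.406067, cos φ = 0.913843, sin λ = 0.566003, cos λ = -0.824403.
North component: ΔN = −sin φ cos λ·ΔX − sin φ sin λ·ΔY + cos φ·ΔZ = −(-0.406067)(-0.824403)(-296.9) − (-0.406067)(0.566003)(610.0) + (0.913843)(-17.6) = 223.51 m.
1° of latitude spans 111000 m, so Δφ = 223.51 / 111000 × 3600 = 7.249″.

Δφ = 7.25″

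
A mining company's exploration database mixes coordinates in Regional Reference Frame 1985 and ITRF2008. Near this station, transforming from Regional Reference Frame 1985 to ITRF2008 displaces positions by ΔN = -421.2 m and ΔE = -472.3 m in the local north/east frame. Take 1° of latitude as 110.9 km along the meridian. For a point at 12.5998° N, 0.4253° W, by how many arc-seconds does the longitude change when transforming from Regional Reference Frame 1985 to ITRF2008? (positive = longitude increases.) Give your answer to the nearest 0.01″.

At latitude 12.5998°, cos φ = 0.975918.
1° of longitude at this latitude = 110.9 × cos φ = 108.23 km, so Δλ = -472.3 / 108229.3 = -0.0043639° = -15.710″.

Δλ = -15.71″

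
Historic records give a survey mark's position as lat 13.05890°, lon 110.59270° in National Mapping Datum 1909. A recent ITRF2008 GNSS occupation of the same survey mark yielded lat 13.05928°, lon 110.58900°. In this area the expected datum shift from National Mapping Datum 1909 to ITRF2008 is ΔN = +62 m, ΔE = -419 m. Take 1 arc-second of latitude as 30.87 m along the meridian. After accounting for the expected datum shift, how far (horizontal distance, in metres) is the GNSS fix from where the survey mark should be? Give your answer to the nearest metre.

Observed coordinate differences: Δφ = +0.00038°, Δλ = -0.00370°.
Converting to metres (1° lat = 111132 m, cos φ = 0.974138): observed ΔN = 42.2 m, observed ΔE = -400.6 m.
Subtracting the expected shift leaves a residual of 42.2 − (62) = -19.8 m north and -400.6 − (-419) = 18.4 m east.
Residual distance = √((-19.8)² + 18.4²) = 27.0 m.

27 m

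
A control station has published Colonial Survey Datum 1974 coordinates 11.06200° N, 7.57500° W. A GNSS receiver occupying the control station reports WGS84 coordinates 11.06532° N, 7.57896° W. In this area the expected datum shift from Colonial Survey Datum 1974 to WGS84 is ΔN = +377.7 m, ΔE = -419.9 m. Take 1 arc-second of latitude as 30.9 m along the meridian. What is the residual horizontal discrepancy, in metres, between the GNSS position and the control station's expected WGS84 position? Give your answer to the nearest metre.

Observed coordinate differences: Δφ = +0.00332°, Δλ = -0.00396°.
Converting to metres (1° lat = 111240 m, cos φ = 0.981420): observed ΔN = 369.3 m, observed ΔE = -432.3 m.
Subtracting the expected shift leaves a residual of 369.3 − (377.7) = -8.4 m north and -432.3 − (-419.9) = -12.4 m east.
Residual distance = √((-8.4)² + (-12.4)²) = 15.0 m.

15 m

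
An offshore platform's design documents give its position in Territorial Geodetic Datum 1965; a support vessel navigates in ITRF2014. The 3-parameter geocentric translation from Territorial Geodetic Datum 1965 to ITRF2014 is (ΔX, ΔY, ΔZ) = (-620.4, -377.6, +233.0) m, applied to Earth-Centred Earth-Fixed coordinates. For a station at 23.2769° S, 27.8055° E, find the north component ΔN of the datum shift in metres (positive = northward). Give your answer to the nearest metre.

The local north axis is (−sin φ cos λ, −sin φ sin λ, cos φ), giving ΔN = -216.859 − 69.606 + 214.035 = -72.43 m.

ΔN = -72 m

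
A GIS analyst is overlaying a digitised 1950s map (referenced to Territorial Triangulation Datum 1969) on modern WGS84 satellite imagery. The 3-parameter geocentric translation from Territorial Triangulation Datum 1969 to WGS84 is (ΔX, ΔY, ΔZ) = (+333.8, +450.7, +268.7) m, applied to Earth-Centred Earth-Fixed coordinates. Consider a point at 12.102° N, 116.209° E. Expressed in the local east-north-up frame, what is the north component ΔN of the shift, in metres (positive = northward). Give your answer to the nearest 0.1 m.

The local north axis is (−sin φ cos λ, −sin φ sin λ, cos φ), giving ΔN = 30.907 − 84.776 + 262.728 = 208.86 m.

ΔN = 208.9 m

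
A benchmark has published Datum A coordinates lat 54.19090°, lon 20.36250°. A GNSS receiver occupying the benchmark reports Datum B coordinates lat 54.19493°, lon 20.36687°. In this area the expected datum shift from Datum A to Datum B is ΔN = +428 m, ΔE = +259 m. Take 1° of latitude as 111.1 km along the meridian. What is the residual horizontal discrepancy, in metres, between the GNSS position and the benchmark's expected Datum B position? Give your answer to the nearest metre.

32 m

Observed coordinate differences: Δφ = +0.00403°, Δλ = +0.00437°.
Converting to metres (1° lat = 111100 m, cos φ = 0.585086): observed ΔN = 447.7 m, observed ΔE = 284.1 m.
Subtracting the expected shift leaves a residual of 447.7 − (428) = 19.7 m north and 284.1 − (259) = 25.1 m east.
Residual distance = √(19.7² + 25.1²) = 31.9 m.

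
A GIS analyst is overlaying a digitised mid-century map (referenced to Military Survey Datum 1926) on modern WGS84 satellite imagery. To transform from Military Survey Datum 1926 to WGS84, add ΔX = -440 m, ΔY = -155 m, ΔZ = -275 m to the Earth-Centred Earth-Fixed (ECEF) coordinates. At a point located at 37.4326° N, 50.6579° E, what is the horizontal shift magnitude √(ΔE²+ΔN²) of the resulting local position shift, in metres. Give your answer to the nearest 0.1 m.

The local east axis at (φ, λ) is (−sin λ, cos λ, 0), so ΔE = −sin(50.6579°)·(-440) + cos(50.6579°)·(-155) = 242.02 m.
The local north axis is (−sin φ cos λ, −sin φ sin λ, cos φ), giving ΔN = 169.546 + 72.862 − 218.369 = 24.04 m.
Horizontal magnitude = √(ΔE² + ΔN²) = √(242.02² + 24.04²) = 243.21 m.

243.2 m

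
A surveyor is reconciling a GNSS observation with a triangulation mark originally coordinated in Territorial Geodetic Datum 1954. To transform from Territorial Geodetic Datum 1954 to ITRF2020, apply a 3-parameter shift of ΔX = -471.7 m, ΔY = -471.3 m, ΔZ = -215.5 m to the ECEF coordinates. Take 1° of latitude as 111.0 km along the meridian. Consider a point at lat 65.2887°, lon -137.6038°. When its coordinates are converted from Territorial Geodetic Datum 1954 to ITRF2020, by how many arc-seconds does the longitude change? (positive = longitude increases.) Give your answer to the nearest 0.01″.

sin φ = 0.908426, cos φ = 0.418046, sin λ = -0.674253, cos λ = -0.738500.
East component: ΔE = −sin λ·ΔX + cos λ·ΔY = −(-0.674253)(-471.7) + (-0.738500)(-471.3) = 30.01 m.
1° of latitude spans 111000 m; at latitude φ, 1° of longitude spans that × cos φ = 46403.1 m, so Δλ = 30.01 / 46403.1 × 3600 = 2.328″.

Δλ = 2.33″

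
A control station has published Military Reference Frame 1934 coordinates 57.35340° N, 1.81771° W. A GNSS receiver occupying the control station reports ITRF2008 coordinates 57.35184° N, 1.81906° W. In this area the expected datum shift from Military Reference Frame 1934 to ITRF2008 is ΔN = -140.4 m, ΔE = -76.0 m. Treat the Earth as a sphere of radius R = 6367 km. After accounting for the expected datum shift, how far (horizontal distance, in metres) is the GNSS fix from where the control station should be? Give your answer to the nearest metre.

33 m

Observed coordinate differences: Δφ = -0.00156°, Δλ = -0.00135°.
Converting to metres (1° lat = 111125 m, cos φ = 0.539456): observed ΔN = -173.4 m, observed ΔE = -80.9 m.
Subtracting the expected shift leaves a residual of -173.4 − (-140.4) = -33.0 m north and -80.9 − (-76.0) = -4.9 m east.
Residual distance = √((-33.0)² + (-4.9)²) = 33.3 m.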